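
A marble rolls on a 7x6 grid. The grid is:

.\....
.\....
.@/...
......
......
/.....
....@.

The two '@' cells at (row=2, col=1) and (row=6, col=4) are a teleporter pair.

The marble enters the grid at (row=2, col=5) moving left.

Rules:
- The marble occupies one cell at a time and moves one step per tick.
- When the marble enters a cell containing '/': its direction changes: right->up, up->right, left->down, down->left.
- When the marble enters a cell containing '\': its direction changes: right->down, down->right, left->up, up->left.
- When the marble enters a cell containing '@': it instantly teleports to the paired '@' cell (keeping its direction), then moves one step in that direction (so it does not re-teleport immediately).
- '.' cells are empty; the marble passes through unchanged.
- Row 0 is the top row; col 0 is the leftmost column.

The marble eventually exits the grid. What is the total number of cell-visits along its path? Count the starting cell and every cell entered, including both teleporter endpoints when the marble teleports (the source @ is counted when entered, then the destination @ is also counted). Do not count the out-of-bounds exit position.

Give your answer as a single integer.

Step 1: enter (2,5), '.' pass, move left to (2,4)
Step 2: enter (2,4), '.' pass, move left to (2,3)
Step 3: enter (2,3), '.' pass, move left to (2,2)
Step 4: enter (2,2), '/' deflects left->down, move down to (3,2)
Step 5: enter (3,2), '.' pass, move down to (4,2)
Step 6: enter (4,2), '.' pass, move down to (5,2)
Step 7: enter (5,2), '.' pass, move down to (6,2)
Step 8: enter (6,2), '.' pass, move down to (7,2)
Step 9: at (7,2) — EXIT via bottom edge, pos 2
Path length (cell visits): 8

Answer: 8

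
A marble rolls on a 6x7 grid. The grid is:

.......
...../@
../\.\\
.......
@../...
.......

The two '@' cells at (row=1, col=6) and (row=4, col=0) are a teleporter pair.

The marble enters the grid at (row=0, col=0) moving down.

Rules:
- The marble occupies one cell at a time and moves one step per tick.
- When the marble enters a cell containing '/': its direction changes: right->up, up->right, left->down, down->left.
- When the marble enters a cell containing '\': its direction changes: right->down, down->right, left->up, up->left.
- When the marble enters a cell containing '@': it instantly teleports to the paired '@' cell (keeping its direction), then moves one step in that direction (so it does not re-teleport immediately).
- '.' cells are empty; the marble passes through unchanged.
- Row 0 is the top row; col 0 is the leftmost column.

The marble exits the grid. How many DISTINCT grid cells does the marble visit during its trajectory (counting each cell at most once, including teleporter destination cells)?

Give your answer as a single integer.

Answer: 7

Derivation:
Step 1: enter (0,0), '.' pass, move down to (1,0)
Step 2: enter (1,0), '.' pass, move down to (2,0)
Step 3: enter (2,0), '.' pass, move down to (3,0)
Step 4: enter (3,0), '.' pass, move down to (4,0)
Step 5: enter (4,0), '@' teleport (4,0)->(1,6), also enter (1,6), move down to (2,6)
Step 6: enter (2,6), '\' deflects down->right, move right to (2,7)
Step 7: at (2,7) — EXIT via right edge, pos 2
Distinct cells visited: 7 (path length 7)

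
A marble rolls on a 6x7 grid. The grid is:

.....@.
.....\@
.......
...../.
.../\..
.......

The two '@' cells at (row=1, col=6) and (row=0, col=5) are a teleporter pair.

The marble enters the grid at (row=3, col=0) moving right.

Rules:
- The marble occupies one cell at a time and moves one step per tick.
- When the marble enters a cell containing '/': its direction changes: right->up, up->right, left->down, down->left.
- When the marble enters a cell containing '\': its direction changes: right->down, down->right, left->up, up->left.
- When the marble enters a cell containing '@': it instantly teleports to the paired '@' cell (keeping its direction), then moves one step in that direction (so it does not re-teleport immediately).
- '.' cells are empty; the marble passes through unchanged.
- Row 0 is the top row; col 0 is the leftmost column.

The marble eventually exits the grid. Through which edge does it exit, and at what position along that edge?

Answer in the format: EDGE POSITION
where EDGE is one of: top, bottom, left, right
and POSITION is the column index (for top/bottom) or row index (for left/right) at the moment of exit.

Answer: left 1

Derivation:
Step 1: enter (3,0), '.' pass, move right to (3,1)
Step 2: enter (3,1), '.' pass, move right to (3,2)
Step 3: enter (3,2), '.' pass, move right to (3,3)
Step 4: enter (3,3), '.' pass, move right to (3,4)
Step 5: enter (3,4), '.' pass, move right to (3,5)
Step 6: enter (3,5), '/' deflects right->up, move up to (2,5)
Step 7: enter (2,5), '.' pass, move up to (1,5)
Step 8: enter (1,5), '\' deflects up->left, move left to (1,4)
Step 9: enter (1,4), '.' pass, move left to (1,3)
Step 10: enter (1,3), '.' pass, move left to (1,2)
Step 11: enter (1,2), '.' pass, move left to (1,1)
Step 12: enter (1,1), '.' pass, move left to (1,0)
Step 13: enter (1,0), '.' pass, move left to (1,-1)
Step 14: at (1,-1) — EXIT via left edge, pos 1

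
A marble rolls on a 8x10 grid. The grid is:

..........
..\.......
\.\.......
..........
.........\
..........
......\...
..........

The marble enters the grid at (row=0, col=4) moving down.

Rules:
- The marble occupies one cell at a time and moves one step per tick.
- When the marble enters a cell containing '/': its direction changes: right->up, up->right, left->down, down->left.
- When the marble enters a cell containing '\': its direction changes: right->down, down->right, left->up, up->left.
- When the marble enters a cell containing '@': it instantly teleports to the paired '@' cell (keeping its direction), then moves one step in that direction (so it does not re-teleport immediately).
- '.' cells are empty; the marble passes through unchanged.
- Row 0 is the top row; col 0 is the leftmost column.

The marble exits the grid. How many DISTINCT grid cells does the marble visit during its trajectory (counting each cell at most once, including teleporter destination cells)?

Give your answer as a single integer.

Step 1: enter (0,4), '.' pass, move down to (1,4)
Step 2: enter (1,4), '.' pass, move down to (2,4)
Step 3: enter (2,4), '.' pass, move down to (3,4)
Step 4: enter (3,4), '.' pass, move down to (4,4)
Step 5: enter (4,4), '.' pass, move down to (5,4)
Step 6: enter (5,4), '.' pass, move down to (6,4)
Step 7: enter (6,4), '.' pass, move down to (7,4)
Step 8: enter (7,4), '.' pass, move down to (8,4)
Step 9: at (8,4) — EXIT via bottom edge, pos 4
Distinct cells visited: 8 (path length 8)

Answer: 8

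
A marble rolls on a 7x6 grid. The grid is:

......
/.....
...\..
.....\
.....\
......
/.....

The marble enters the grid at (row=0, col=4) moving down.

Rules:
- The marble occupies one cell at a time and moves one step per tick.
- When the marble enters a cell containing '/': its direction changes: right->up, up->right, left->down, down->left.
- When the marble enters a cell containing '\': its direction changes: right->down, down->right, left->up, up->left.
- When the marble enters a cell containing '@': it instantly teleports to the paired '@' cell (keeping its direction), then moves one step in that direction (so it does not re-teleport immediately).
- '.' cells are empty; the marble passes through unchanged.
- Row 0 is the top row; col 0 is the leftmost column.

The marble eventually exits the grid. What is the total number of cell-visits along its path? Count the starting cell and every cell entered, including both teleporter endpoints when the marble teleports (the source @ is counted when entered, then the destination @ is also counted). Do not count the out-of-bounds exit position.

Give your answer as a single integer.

Answer: 7

Derivation:
Step 1: enter (0,4), '.' pass, move down to (1,4)
Step 2: enter (1,4), '.' pass, move down to (2,4)
Step 3: enter (2,4), '.' pass, move down to (3,4)
Step 4: enter (3,4), '.' pass, move down to (4,4)
Step 5: enter (4,4), '.' pass, move down to (5,4)
Step 6: enter (5,4), '.' pass, move down to (6,4)
Step 7: enter (6,4), '.' pass, move down to (7,4)
Step 8: at (7,4) — EXIT via bottom edge, pos 4
Path length (cell visits): 7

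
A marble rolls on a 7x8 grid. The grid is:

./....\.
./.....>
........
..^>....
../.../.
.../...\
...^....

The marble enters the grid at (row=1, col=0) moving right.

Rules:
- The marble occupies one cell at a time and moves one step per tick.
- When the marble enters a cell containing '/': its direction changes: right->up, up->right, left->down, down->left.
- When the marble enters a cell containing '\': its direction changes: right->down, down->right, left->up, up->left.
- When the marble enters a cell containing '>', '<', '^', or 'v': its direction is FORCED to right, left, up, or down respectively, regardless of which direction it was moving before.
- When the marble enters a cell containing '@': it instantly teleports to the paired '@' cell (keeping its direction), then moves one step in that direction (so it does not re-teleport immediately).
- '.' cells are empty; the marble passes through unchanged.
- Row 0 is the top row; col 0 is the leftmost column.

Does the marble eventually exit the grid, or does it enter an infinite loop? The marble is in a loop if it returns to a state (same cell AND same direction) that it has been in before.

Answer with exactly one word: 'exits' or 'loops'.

Answer: exits

Derivation:
Step 1: enter (1,0), '.' pass, move right to (1,1)
Step 2: enter (1,1), '/' deflects right->up, move up to (0,1)
Step 3: enter (0,1), '/' deflects up->right, move right to (0,2)
Step 4: enter (0,2), '.' pass, move right to (0,3)
Step 5: enter (0,3), '.' pass, move right to (0,4)
Step 6: enter (0,4), '.' pass, move right to (0,5)
Step 7: enter (0,5), '.' pass, move right to (0,6)
Step 8: enter (0,6), '\' deflects right->down, move down to (1,6)
Step 9: enter (1,6), '.' pass, move down to (2,6)
Step 10: enter (2,6), '.' pass, move down to (3,6)
Step 11: enter (3,6), '.' pass, move down to (4,6)
Step 12: enter (4,6), '/' deflects down->left, move left to (4,5)
Step 13: enter (4,5), '.' pass, move left to (4,4)
Step 14: enter (4,4), '.' pass, move left to (4,3)
Step 15: enter (4,3), '.' pass, move left to (4,2)
Step 16: enter (4,2), '/' deflects left->down, move down to (5,2)
Step 17: enter (5,2), '.' pass, move down to (6,2)
Step 18: enter (6,2), '.' pass, move down to (7,2)
Step 19: at (7,2) — EXIT via bottom edge, pos 2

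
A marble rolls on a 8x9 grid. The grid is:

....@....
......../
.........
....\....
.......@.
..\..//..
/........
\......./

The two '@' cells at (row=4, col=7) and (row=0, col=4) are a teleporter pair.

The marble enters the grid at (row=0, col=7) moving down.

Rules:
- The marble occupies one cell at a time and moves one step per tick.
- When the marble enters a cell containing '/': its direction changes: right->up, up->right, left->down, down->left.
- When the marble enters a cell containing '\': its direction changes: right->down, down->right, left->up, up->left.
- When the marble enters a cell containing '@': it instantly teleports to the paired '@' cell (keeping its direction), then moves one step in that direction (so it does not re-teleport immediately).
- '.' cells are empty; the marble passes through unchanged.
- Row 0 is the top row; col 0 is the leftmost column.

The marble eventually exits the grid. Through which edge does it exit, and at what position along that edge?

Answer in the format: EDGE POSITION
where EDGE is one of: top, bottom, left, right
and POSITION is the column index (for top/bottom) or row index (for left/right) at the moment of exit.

Step 1: enter (0,7), '.' pass, move down to (1,7)
Step 2: enter (1,7), '.' pass, move down to (2,7)
Step 3: enter (2,7), '.' pass, move down to (3,7)
Step 4: enter (3,7), '.' pass, move down to (4,7)
Step 5: enter (4,7), '@' teleport (4,7)->(0,4), also enter (0,4), move down to (1,4)
Step 6: enter (1,4), '.' pass, move down to (2,4)
Step 7: enter (2,4), '.' pass, move down to (3,4)
Step 8: enter (3,4), '\' deflects down->right, move right to (3,5)
Step 9: enter (3,5), '.' pass, move right to (3,6)
Step 10: enter (3,6), '.' pass, move right to (3,7)
Step 11: enter (3,7), '.' pass, move right to (3,8)
Step 12: enter (3,8), '.' pass, move right to (3,9)
Step 13: at (3,9) — EXIT via right edge, pos 3

Answer: right 3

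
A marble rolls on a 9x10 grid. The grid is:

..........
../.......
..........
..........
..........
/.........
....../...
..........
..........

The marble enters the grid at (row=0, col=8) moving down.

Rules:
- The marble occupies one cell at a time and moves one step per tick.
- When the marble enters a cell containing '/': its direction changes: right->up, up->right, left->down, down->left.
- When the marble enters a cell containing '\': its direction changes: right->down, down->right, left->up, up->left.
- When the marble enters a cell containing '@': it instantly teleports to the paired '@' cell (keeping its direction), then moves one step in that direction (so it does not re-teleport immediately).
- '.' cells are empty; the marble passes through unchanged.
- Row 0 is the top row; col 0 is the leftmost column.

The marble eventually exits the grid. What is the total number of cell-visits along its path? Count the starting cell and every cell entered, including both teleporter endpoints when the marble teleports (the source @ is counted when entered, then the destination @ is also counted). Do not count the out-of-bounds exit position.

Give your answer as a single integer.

Answer: 9

Derivation:
Step 1: enter (0,8), '.' pass, move down to (1,8)
Step 2: enter (1,8), '.' pass, move down to (2,8)
Step 3: enter (2,8), '.' pass, move down to (3,8)
Step 4: enter (3,8), '.' pass, move down to (4,8)
Step 5: enter (4,8), '.' pass, move down to (5,8)
Step 6: enter (5,8), '.' pass, move down to (6,8)
Step 7: enter (6,8), '.' pass, move down to (7,8)
Step 8: enter (7,8), '.' pass, move down to (8,8)
Step 9: enter (8,8), '.' pass, move down to (9,8)
Step 10: at (9,8) — EXIT via bottom edge, pos 8
Path length (cell visits): 9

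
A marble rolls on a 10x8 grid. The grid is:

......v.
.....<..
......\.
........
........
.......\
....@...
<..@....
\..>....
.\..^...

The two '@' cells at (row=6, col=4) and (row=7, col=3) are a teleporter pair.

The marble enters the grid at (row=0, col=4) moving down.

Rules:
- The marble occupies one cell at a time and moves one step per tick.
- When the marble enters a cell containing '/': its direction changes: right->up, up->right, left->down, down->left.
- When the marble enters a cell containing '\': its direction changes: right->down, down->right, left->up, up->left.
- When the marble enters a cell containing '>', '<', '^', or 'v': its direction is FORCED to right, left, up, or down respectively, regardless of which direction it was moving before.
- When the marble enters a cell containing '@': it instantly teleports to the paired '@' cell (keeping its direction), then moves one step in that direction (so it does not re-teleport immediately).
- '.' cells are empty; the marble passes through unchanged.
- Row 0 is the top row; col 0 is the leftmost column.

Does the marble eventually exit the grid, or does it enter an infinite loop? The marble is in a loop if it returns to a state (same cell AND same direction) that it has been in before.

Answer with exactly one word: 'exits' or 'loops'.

Step 1: enter (0,4), '.' pass, move down to (1,4)
Step 2: enter (1,4), '.' pass, move down to (2,4)
Step 3: enter (2,4), '.' pass, move down to (3,4)
Step 4: enter (3,4), '.' pass, move down to (4,4)
Step 5: enter (4,4), '.' pass, move down to (5,4)
Step 6: enter (5,4), '.' pass, move down to (6,4)
Step 7: enter (6,4), '@' teleport (6,4)->(7,3), also enter (7,3), move down to (8,3)
Step 8: enter (8,3), '>' forces down->right, move right to (8,4)
Step 9: enter (8,4), '.' pass, move right to (8,5)
Step 10: enter (8,5), '.' pass, move right to (8,6)
Step 11: enter (8,6), '.' pass, move right to (8,7)
Step 12: enter (8,7), '.' pass, move right to (8,8)
Step 13: at (8,8) — EXIT via right edge, pos 8

Answer: exits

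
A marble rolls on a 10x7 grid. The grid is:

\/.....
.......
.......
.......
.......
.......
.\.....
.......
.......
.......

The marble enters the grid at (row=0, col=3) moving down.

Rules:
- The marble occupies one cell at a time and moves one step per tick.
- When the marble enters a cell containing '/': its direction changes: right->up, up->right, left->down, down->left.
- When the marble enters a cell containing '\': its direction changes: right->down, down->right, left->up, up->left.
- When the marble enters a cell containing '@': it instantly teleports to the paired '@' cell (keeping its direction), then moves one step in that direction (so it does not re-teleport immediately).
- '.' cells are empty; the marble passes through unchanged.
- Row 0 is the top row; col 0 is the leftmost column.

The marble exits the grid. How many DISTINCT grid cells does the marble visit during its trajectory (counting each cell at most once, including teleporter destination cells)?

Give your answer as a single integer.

Answer: 10

Derivation:
Step 1: enter (0,3), '.' pass, move down to (1,3)
Step 2: enter (1,3), '.' pass, move down to (2,3)
Step 3: enter (2,3), '.' pass, move down to (3,3)
Step 4: enter (3,3), '.' pass, move down to (4,3)
Step 5: enter (4,3), '.' pass, move down to (5,3)
Step 6: enter (5,3), '.' pass, move down to (6,3)
Step 7: enter (6,3), '.' pass, move down to (7,3)
Step 8: enter (7,3), '.' pass, move down to (8,3)
Step 9: enter (8,3), '.' pass, move down to (9,3)
Step 10: enter (9,3), '.' pass, move down to (10,3)
Step 11: at (10,3) — EXIT via bottom edge, pos 3
Distinct cells visited: 10 (path length 10)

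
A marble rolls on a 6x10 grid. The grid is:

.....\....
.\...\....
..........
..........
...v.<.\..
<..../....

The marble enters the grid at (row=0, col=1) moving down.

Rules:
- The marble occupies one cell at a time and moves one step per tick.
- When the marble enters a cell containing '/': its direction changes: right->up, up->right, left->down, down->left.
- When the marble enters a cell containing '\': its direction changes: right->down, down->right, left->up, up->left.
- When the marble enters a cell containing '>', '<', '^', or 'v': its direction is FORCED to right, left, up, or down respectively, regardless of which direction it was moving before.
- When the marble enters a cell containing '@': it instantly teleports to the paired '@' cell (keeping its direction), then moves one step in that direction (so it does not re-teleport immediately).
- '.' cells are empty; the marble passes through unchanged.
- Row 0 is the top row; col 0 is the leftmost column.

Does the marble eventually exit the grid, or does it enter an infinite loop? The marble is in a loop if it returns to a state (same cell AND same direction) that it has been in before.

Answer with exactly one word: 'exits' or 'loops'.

Step 1: enter (0,1), '.' pass, move down to (1,1)
Step 2: enter (1,1), '\' deflects down->right, move right to (1,2)
Step 3: enter (1,2), '.' pass, move right to (1,3)
Step 4: enter (1,3), '.' pass, move right to (1,4)
Step 5: enter (1,4), '.' pass, move right to (1,5)
Step 6: enter (1,5), '\' deflects right->down, move down to (2,5)
Step 7: enter (2,5), '.' pass, move down to (3,5)
Step 8: enter (3,5), '.' pass, move down to (4,5)
Step 9: enter (4,5), '<' forces down->left, move left to (4,4)
Step 10: enter (4,4), '.' pass, move left to (4,3)
Step 11: enter (4,3), 'v' forces left->down, move down to (5,3)
Step 12: enter (5,3), '.' pass, move down to (6,3)
Step 13: at (6,3) — EXIT via bottom edge, pos 3

Answer: exits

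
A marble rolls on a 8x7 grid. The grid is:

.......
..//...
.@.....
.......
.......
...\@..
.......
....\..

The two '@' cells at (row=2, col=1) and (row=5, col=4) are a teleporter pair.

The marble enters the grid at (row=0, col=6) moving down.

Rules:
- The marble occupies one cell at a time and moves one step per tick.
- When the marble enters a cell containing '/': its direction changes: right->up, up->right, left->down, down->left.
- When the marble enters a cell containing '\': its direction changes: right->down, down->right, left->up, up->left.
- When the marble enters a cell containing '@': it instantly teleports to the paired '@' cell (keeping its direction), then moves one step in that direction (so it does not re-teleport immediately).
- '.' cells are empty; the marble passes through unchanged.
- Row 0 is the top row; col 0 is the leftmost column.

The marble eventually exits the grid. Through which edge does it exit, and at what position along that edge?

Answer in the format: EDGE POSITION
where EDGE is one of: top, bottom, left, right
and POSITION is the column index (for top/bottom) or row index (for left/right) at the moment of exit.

Step 1: enter (0,6), '.' pass, move down to (1,6)
Step 2: enter (1,6), '.' pass, move down to (2,6)
Step 3: enter (2,6), '.' pass, move down to (3,6)
Step 4: enter (3,6), '.' pass, move down to (4,6)
Step 5: enter (4,6), '.' pass, move down to (5,6)
Step 6: enter (5,6), '.' pass, move down to (6,6)
Step 7: enter (6,6), '.' pass, move down to (7,6)
Step 8: enter (7,6), '.' pass, move down to (8,6)
Step 9: at (8,6) — EXIT via bottom edge, pos 6

Answer: bottom 6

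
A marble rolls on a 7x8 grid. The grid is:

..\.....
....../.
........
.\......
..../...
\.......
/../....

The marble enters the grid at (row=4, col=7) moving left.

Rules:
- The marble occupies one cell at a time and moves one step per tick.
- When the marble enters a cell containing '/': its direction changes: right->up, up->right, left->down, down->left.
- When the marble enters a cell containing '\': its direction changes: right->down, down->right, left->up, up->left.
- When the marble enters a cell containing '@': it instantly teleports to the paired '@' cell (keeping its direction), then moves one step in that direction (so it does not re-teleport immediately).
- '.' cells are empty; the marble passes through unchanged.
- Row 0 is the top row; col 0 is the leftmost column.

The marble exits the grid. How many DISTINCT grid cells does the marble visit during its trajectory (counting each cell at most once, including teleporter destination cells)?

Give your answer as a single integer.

Answer: 6

Derivation:
Step 1: enter (4,7), '.' pass, move left to (4,6)
Step 2: enter (4,6), '.' pass, move left to (4,5)
Step 3: enter (4,5), '.' pass, move left to (4,4)
Step 4: enter (4,4), '/' deflects left->down, move down to (5,4)
Step 5: enter (5,4), '.' pass, move down to (6,4)
Step 6: enter (6,4), '.' pass, move down to (7,4)
Step 7: at (7,4) — EXIT via bottom edge, pos 4
Distinct cells visited: 6 (path length 6)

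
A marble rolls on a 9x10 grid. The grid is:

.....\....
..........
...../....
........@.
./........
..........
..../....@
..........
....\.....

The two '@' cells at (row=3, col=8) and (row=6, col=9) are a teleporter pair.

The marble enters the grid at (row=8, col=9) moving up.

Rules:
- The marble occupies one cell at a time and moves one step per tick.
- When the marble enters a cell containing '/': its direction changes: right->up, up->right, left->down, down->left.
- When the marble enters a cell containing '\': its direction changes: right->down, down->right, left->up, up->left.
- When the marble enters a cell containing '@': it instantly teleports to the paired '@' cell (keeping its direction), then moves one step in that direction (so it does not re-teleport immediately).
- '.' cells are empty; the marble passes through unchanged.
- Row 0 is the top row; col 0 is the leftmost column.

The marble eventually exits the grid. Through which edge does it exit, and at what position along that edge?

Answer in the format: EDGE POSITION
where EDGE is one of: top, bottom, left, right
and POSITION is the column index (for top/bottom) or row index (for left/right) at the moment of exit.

Answer: top 8

Derivation:
Step 1: enter (8,9), '.' pass, move up to (7,9)
Step 2: enter (7,9), '.' pass, move up to (6,9)
Step 3: enter (6,9), '@' teleport (6,9)->(3,8), also enter (3,8), move up to (2,8)
Step 4: enter (2,8), '.' pass, move up to (1,8)
Step 5: enter (1,8), '.' pass, move up to (0,8)
Step 6: enter (0,8), '.' pass, move up to (-1,8)
Step 7: at (-1,8) — EXIT via top edge, pos 8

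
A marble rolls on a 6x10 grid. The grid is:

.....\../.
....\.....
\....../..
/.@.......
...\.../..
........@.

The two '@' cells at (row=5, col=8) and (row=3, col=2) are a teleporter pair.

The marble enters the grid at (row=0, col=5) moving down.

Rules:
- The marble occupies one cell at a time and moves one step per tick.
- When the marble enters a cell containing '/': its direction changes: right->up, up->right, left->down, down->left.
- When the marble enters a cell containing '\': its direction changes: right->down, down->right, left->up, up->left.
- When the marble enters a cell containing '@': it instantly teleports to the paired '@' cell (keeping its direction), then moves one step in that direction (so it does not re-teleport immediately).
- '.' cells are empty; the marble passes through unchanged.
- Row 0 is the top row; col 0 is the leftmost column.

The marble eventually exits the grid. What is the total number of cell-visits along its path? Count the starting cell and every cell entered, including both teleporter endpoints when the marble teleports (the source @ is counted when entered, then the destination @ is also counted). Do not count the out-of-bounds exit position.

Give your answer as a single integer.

Answer: 4

Derivation:
Step 1: enter (0,5), '\' deflects down->right, move right to (0,6)
Step 2: enter (0,6), '.' pass, move right to (0,7)
Step 3: enter (0,7), '.' pass, move right to (0,8)
Step 4: enter (0,8), '/' deflects right->up, move up to (-1,8)
Step 5: at (-1,8) — EXIT via top edge, pos 8
Path length (cell visits): 4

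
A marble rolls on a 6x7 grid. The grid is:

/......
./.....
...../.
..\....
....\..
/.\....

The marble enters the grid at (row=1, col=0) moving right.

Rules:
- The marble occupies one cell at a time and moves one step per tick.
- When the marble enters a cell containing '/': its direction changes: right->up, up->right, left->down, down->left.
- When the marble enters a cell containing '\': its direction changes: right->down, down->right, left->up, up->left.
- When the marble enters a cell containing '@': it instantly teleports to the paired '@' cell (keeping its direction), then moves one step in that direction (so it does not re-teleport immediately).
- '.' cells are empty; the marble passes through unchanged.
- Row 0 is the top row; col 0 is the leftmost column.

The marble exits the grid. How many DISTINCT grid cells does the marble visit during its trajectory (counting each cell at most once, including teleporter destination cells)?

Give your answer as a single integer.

Step 1: enter (1,0), '.' pass, move right to (1,1)
Step 2: enter (1,1), '/' deflects right->up, move up to (0,1)
Step 3: enter (0,1), '.' pass, move up to (-1,1)
Step 4: at (-1,1) — EXIT via top edge, pos 1
Distinct cells visited: 3 (path length 3)

Answer: 3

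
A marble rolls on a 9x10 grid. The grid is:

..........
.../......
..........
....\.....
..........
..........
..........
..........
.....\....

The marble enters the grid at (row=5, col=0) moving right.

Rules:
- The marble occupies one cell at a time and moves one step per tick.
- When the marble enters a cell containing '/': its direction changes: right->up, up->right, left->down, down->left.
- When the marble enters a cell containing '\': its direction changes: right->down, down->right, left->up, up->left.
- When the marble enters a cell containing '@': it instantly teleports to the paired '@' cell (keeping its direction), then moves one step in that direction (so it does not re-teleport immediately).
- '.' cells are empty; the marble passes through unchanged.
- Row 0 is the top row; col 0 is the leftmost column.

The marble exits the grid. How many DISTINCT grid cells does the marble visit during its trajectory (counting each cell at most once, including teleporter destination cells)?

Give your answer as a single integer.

Answer: 10

Derivation:
Step 1: enter (5,0), '.' pass, move right to (5,1)
Step 2: enter (5,1), '.' pass, move right to (5,2)
Step 3: enter (5,2), '.' pass, move right to (5,3)
Step 4: enter (5,3), '.' pass, move right to (5,4)
Step 5: enter (5,4), '.' pass, move right to (5,5)
Step 6: enter (5,5), '.' pass, move right to (5,6)
Step 7: enter (5,6), '.' pass, move right to (5,7)
Step 8: enter (5,7), '.' pass, move right to (5,8)
Step 9: enter (5,8), '.' pass, move right to (5,9)
Step 10: enter (5,9), '.' pass, move right to (5,10)
Step 11: at (5,10) — EXIT via right edge, pos 5
Distinct cells visited: 10 (path length 10)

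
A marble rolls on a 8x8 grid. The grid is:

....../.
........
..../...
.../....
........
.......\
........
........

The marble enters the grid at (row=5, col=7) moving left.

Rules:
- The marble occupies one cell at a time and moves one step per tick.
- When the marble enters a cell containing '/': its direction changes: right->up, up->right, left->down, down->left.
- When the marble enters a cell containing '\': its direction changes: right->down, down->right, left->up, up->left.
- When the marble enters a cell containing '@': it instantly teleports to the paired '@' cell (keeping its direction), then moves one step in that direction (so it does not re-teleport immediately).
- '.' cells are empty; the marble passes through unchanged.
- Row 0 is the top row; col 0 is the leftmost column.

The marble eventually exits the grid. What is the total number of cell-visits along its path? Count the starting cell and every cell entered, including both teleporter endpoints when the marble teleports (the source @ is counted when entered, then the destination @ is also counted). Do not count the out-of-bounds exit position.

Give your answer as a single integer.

Step 1: enter (5,7), '\' deflects left->up, move up to (4,7)
Step 2: enter (4,7), '.' pass, move up to (3,7)
Step 3: enter (3,7), '.' pass, move up to (2,7)
Step 4: enter (2,7), '.' pass, move up to (1,7)
Step 5: enter (1,7), '.' pass, move up to (0,7)
Step 6: enter (0,7), '.' pass, move up to (-1,7)
Step 7: at (-1,7) — EXIT via top edge, pos 7
Path length (cell visits): 6

Answer: 6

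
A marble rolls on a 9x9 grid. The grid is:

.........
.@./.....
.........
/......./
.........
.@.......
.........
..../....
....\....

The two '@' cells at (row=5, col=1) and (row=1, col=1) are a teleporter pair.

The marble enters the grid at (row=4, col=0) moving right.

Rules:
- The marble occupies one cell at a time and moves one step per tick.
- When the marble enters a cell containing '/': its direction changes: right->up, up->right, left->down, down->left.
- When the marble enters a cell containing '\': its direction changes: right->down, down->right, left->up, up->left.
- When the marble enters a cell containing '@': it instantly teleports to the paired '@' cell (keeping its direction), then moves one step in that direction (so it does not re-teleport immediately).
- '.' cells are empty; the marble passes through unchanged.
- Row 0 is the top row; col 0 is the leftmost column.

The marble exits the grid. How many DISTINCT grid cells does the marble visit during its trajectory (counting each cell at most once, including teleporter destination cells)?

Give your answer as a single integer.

Step 1: enter (4,0), '.' pass, move right to (4,1)
Step 2: enter (4,1), '.' pass, move right to (4,2)
Step 3: enter (4,2), '.' pass, move right to (4,3)
Step 4: enter (4,3), '.' pass, move right to (4,4)
Step 5: enter (4,4), '.' pass, move right to (4,5)
Step 6: enter (4,5), '.' pass, move right to (4,6)
Step 7: enter (4,6), '.' pass, move right to (4,7)
Step 8: enter (4,7), '.' pass, move right to (4,8)
Step 9: enter (4,8), '.' pass, move right to (4,9)
Step 10: at (4,9) — EXIT via right edge, pos 4
Distinct cells visited: 9 (path length 9)

Answer: 9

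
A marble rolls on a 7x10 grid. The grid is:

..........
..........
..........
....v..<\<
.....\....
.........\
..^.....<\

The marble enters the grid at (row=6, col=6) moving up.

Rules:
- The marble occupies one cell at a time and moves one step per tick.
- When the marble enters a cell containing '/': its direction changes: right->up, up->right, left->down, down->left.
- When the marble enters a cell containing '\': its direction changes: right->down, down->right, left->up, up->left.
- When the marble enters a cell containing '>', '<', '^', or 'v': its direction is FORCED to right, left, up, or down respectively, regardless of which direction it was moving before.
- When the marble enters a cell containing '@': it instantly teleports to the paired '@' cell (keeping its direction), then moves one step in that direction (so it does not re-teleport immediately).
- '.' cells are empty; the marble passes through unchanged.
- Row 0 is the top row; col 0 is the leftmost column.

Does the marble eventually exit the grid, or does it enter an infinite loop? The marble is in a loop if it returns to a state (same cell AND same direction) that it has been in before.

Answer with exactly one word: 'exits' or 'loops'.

Answer: exits

Derivation:
Step 1: enter (6,6), '.' pass, move up to (5,6)
Step 2: enter (5,6), '.' pass, move up to (4,6)
Step 3: enter (4,6), '.' pass, move up to (3,6)
Step 4: enter (3,6), '.' pass, move up to (2,6)
Step 5: enter (2,6), '.' pass, move up to (1,6)
Step 6: enter (1,6), '.' pass, move up to (0,6)
Step 7: enter (0,6), '.' pass, move up to (-1,6)
Step 8: at (-1,6) — EXIT via top edge, pos 6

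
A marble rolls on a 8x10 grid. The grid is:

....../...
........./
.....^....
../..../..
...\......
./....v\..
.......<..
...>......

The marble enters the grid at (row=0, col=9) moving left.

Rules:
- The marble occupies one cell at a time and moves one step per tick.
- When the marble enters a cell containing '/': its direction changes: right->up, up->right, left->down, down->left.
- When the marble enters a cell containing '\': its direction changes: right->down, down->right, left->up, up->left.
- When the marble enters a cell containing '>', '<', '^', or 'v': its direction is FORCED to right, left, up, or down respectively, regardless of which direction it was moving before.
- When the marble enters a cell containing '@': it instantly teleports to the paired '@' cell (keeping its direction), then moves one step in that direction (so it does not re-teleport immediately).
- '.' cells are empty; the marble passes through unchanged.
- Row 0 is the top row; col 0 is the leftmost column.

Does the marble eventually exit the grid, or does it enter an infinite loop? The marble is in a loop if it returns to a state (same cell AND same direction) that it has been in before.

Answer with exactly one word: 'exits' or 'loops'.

Step 1: enter (0,9), '.' pass, move left to (0,8)
Step 2: enter (0,8), '.' pass, move left to (0,7)
Step 3: enter (0,7), '.' pass, move left to (0,6)
Step 4: enter (0,6), '/' deflects left->down, move down to (1,6)
Step 5: enter (1,6), '.' pass, move down to (2,6)
Step 6: enter (2,6), '.' pass, move down to (3,6)
Step 7: enter (3,6), '.' pass, move down to (4,6)
Step 8: enter (4,6), '.' pass, move down to (5,6)
Step 9: enter (5,6), 'v' forces down->down, move down to (6,6)
Step 10: enter (6,6), '.' pass, move down to (7,6)
Step 11: enter (7,6), '.' pass, move down to (8,6)
Step 12: at (8,6) — EXIT via bottom edge, pos 6

Answer: exits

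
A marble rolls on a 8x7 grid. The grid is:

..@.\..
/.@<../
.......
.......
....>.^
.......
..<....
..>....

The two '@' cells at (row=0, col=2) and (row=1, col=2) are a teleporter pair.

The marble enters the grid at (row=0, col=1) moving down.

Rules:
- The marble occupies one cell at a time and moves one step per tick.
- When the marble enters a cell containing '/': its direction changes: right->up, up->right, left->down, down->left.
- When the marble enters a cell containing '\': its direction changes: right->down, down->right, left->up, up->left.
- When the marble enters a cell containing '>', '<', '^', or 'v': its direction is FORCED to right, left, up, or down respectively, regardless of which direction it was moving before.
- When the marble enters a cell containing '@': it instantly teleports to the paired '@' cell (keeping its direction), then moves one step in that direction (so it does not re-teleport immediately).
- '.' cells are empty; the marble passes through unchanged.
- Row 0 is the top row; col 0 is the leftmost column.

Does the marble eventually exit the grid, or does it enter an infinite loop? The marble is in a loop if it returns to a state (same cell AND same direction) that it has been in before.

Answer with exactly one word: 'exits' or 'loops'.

Step 1: enter (0,1), '.' pass, move down to (1,1)
Step 2: enter (1,1), '.' pass, move down to (2,1)
Step 3: enter (2,1), '.' pass, move down to (3,1)
Step 4: enter (3,1), '.' pass, move down to (4,1)
Step 5: enter (4,1), '.' pass, move down to (5,1)
Step 6: enter (5,1), '.' pass, move down to (6,1)
Step 7: enter (6,1), '.' pass, move down to (7,1)
Step 8: enter (7,1), '.' pass, move down to (8,1)
Step 9: at (8,1) — EXIT via bottom edge, pos 1

Answer: exits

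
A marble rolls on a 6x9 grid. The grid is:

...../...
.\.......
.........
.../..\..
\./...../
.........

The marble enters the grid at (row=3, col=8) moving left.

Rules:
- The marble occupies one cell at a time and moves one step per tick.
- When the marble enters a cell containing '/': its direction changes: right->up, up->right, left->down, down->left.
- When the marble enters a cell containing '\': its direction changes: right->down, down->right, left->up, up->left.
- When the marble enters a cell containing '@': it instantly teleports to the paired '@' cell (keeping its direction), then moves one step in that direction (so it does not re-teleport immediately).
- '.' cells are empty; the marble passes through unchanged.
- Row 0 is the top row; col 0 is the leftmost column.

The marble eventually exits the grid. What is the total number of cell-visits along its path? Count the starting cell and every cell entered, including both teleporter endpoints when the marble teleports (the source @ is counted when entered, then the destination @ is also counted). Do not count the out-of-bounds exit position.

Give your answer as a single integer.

Answer: 6

Derivation:
Step 1: enter (3,8), '.' pass, move left to (3,7)
Step 2: enter (3,7), '.' pass, move left to (3,6)
Step 3: enter (3,6), '\' deflects left->up, move up to (2,6)
Step 4: enter (2,6), '.' pass, move up to (1,6)
Step 5: enter (1,6), '.' pass, move up to (0,6)
Step 6: enter (0,6), '.' pass, move up to (-1,6)
Step 7: at (-1,6) — EXIT via top edge, pos 6
Path length (cell visits): 6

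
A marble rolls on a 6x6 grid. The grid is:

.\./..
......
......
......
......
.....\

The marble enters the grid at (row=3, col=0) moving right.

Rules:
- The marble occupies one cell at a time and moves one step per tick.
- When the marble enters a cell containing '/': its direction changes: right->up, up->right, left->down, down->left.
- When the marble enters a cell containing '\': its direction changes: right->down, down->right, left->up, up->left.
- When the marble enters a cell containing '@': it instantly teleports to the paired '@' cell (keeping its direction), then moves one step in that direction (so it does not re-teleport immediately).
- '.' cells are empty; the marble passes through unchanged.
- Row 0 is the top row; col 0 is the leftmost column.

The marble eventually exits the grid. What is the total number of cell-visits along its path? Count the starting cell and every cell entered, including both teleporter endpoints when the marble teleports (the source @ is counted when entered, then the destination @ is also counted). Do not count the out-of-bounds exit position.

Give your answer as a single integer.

Answer: 6

Derivation:
Step 1: enter (3,0), '.' pass, move right to (3,1)
Step 2: enter (3,1), '.' pass, move right to (3,2)
Step 3: enter (3,2), '.' pass, move right to (3,3)
Step 4: enter (3,3), '.' pass, move right to (3,4)
Step 5: enter (3,4), '.' pass, move right to (3,5)
Step 6: enter (3,5), '.' pass, move right to (3,6)
Step 7: at (3,6) — EXIT via right edge, pos 3
Path length (cell visits): 6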